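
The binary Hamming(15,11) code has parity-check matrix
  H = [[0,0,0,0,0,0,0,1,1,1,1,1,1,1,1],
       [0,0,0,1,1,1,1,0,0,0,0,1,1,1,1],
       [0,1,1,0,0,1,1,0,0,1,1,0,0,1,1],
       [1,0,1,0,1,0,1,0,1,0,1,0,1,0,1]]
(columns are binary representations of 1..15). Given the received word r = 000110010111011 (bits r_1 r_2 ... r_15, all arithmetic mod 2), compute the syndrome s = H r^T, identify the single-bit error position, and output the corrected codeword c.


s = (0, 1, 0, 1)^T, error position = 5, corrected codeword c = 000100010111011

Compute s = H r^T mod 2 one row at a time:
  s_1 = 1 + 0 + 1 + 1 + 1 + 0 + 1 + 1 = 6 ≡ 0 (mod 2).
  s_2 = 1 + 1 + 0 + 0 + 1 + 0 + 1 + 1 = 5 ≡ 1 (mod 2).
  s_3 = 0 + 0 + 0 + 0 + 1 + 1 + 1 + 1 = 4 ≡ 0 (mod 2).
  s_4 = 0 + 0 + 1 + 0 + 0 + 1 + 0 + 1 = 3 ≡ 1 (mod 2).
s = (0, 1, 0, 1)^T — this equals column 5 of H (binary 0101), so error is at position 5.
Correct: flip bit 5 of r = 000110010111011 to get c = 000100010111011.


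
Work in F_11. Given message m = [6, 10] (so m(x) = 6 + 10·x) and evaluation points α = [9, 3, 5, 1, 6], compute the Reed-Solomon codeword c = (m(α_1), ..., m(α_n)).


c = [8, 3, 1, 5, 0]

Message polynomial: m(x) = 6 + 10·x (mod 11).
For each evaluation point α_i, compute m(α_i) mod 11:
  α_1 = 9: Horner steps 10 → 8, so m(9) = 8.
  α_2 = 3: Horner steps 10 → 3, so m(3) = 3.
  α_3 = 5: Horner steps 10 → 1, so m(5) = 1.
  α_4 = 1: Horner steps 10 → 5, so m(1) = 5.
  α_5 = 6: Horner steps 10 → 0, so m(6) = 0.
Codeword c = [8, 3, 1, 5, 0] ∈ F_11^5.


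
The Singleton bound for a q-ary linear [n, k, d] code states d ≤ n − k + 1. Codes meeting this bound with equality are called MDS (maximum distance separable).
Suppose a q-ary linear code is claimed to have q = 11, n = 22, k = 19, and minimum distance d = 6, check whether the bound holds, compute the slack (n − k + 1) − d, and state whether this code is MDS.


Singleton RHS = n − k + 1 = 4, slack = -2, bound violated (no such code; not MDS).

Singleton bound: d ≤ n − k + 1.
Here n = 22, k = 19, so n − k + 1 = 4.
Given d = 6, check d ≤ 4: NO.
Slack = (n − k + 1) − d = -2.
The slack is negative: d = 6 exceeds n − k + 1 = 4 by 2, so the Singleton bound is violated and no linear [22, 19, 6]_11 code can exist. In particular it is not MDS (MDS requires d = n − k + 1 exactly).
Description: the claimed parameters are [22, 19, 6]_11; such a code would be impossible (violates the Singleton bound).


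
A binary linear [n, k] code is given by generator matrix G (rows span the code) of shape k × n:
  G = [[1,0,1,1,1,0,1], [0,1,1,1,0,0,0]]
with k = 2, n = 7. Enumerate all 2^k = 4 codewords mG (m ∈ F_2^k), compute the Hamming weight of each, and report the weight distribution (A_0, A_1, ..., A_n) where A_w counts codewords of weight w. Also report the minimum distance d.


Weight distribution: A_0 = 1, A_3 = 1, A_4 = 1, A_5 = 1. Minimum distance d = 3.

Enumerate all 2^2 = 4 messages m ∈ F_2^2.
For each, compute codeword c = mG in F_2^7, then tally its weight.
  m = 00 → c = 0000000, weight = 0.
  m = 10 → c = 1011101, weight = 5.
  m = 01 → c = 0111000, weight = 3.
  m = 11 → c = 1100101, weight = 4.
Tally weights:
  weight 0: 1 codewords.
  weight 3: 1 codewords.
  weight 4: 1 codewords.
  weight 5: 1 codewords.
Minimum distance d = smallest w > 0 with A_w > 0 = 3.
Sanity: Σ A_w = 4 = 2^2 = 4 ✓.


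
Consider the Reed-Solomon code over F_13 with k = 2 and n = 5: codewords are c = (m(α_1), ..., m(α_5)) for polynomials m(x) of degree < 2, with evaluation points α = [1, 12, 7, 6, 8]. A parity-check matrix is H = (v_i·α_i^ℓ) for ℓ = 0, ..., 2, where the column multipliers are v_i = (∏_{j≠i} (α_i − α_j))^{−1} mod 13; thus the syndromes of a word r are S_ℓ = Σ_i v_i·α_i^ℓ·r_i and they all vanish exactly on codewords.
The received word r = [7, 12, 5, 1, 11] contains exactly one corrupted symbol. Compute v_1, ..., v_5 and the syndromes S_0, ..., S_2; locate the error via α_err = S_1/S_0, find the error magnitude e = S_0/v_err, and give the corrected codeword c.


S = (6, 9, 7), error at position 5, error magnitude e = 2, c = [7, 12, 5, 1, 9].

Step 1: column multipliers v_i = (∏_{j≠i}(α_i − α_j))^{−1} mod 13.
  i = 1 (α = 1): (1−12)(1−7)(1−6)(1−8) = (−11)·(−6)·(−5)·(−7) = 2310 ≡ 9, so v_1 = 9^{−1} = 3 (mod 13).
  i = 2 (α = 12): (12−1)(12−7)(12−6)(12−8) = 11·5·6·4 = 1320 ≡ 7, so v_2 = 7^{−1} = 2 (mod 13).
  i = 3 (α = 7): (7−1)(7−12)(7−6)(7−8) = 6·(−5)·1·(−1) = 30 ≡ 4, so v_3 = 4^{−1} = 10 (mod 13).
  i = 4 (α = 6): (6−1)(6−12)(6−7)(6−8) = 5·(−6)·(−1)·(−2) = −60 ≡ 5, so v_4 = 5^{−1} = 8 (mod 13).
  i = 5 (α = 8): (8−1)(8−12)(8−7)(8−6) = 7·(−4)·1·2 = −56 ≡ 9, so v_5 = 9^{−1} = 3 (mod 13).
  v = [3, 2, 10, 8, 3].
Step 2: syndromes of r = [7, 12, 5, 1, 11] (all sums mod 13).
  S_0 = Σ v_i r_i = 3·7 + 2·12 + 10·5 + 8·1 + 3·11 = 136 ≡ 6.
  S_1 = Σ v_i α_i r_i = 3·1·7 + 2·12·12 + 10·7·5 + 8·6·1 + 3·8·11 = 971 ≡ 9.
  α_i^2 mod 13 = [1, 1, 10, 10, 12].
  S_2 = Σ v_i α_i^2 r_i = 3·1·7 + 2·1·12 + 10·10·5 + 8·10·1 + 3·12·11 = 1021 ≡ 7.
  S = (6, 9, 7) ≠ 0, so r is not a codeword (an error is present).
Step 3: locate the error. For a single error e at position i, S_ℓ = v_i·e·α_i^ℓ, so α_err = S_1/S_0.
  S_0^{−1} = 6^{−1} = 11 (mod 13), so α_err = 9·11 = 99 ≡ 8 = α_5. Error position i = 5.
  Consistency check: S_2/S_1 = 7·3 = 21 ≡ 8 = α_err ✓ (single-error assumption holds).
Step 4: error magnitude e = S_0/v_5 = S_0·∏_{j≠5}(α_5 − α_j) = 6·9 = 54 ≡ 2 (mod 13).
Step 5: correct position 5: c_5 = r_5 − e = 11 − 2 ≡ 9 (mod 13). Hence c = [7, 12, 5, 1, 9].
  Check: interpolating c through the α_i gives m(x) = 3 + 4·x (degree < 2) with m(α_i) = c_i for every i, so c is indeed a codeword.


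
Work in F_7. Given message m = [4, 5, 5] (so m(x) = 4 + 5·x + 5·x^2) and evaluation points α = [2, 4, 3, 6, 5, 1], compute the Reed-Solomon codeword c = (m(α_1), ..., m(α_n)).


c = [6, 6, 1, 4, 0, 0]

Message polynomial: m(x) = 4 + 5·x + 5·x^2 (mod 7).
For each evaluation point α_i, compute m(α_i) mod 7:
  α_1 = 2: Horner steps 5 → 1 → 6, so m(2) = 6.
  α_2 = 4: Horner steps 5 → 4 → 6, so m(4) = 6.
  α_3 = 3: Horner steps 5 → 6 → 1, so m(3) = 1.
  α_4 = 6: Horner steps 5 → 0 → 4, so m(6) = 4.
  α_5 = 5: Horner steps 5 → 2 → 0, so m(5) = 0.
  α_6 = 1: Horner steps 5 → 3 → 0, so m(1) = 0.
Codeword c = [6, 6, 1, 4, 0, 0] ∈ F_7^6.


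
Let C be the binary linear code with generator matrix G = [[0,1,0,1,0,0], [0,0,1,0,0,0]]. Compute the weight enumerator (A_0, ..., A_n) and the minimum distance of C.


Weight distribution: A_0 = 1, A_1 = 1, A_2 = 1, A_3 = 1. Minimum distance d = 1.

Enumerate all 2^2 = 4 messages m ∈ F_2^2.
For each, compute codeword c = mG in F_2^6, then tally its weight.
  m = 00 → c = 000000, weight = 0.
  m = 10 → c = 010100, weight = 2.
  m = 01 → c = 001000, weight = 1.
  m = 11 → c = 011100, weight = 3.
Tally weights:
  weight 0: 1 codewords.
  weight 1: 1 codewords.
  weight 2: 1 codewords.
  weight 3: 1 codewords.
Minimum distance d = smallest w > 0 with A_w > 0 = 1.
Sanity: Σ A_w = 4 = 2^2 = 4 ✓.


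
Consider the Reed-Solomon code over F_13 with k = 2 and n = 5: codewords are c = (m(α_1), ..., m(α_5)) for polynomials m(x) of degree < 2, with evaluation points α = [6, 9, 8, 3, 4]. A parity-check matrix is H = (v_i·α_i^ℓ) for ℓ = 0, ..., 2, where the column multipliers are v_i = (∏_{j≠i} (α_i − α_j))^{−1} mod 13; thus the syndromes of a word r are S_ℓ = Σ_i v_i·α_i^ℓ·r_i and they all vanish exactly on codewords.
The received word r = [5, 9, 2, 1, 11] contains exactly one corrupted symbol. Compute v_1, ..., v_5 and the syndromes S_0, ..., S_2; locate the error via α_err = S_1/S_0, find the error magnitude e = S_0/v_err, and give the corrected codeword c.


S = (10, 2, 3), error at position 3, error magnitude e = 3, c = [5, 9, 12, 1, 11].

Step 1: column multipliers v_i = (∏_{j≠i}(α_i − α_j))^{−1} mod 13.
  i = 1 (α = 6): (6−9)(6−8)(6−3)(6−4) = (−3)·(−2)·3·2 = 36 ≡ 10, so v_1 = 10^{−1} = 4 (mod 13).
  i = 2 (α = 9): (9−6)(9−8)(9−3)(9−4) = 3·1·6·5 = 90 ≡ 12, so v_2 = 12^{−1} = 12 (mod 13).
  i = 3 (α = 8): (8−6)(8−9)(8−3)(8−4) = 2·(−1)·5·4 = −40 ≡ 12, so v_3 = 12^{−1} = 12 (mod 13).
  i = 4 (α = 3): (3−6)(3−9)(3−8)(3−4) = (−3)·(−6)·(−5)·(−1) = 90 ≡ 12, so v_4 = 12^{−1} = 12 (mod 13).
  i = 5 (α = 4): (4−6)(4−9)(4−8)(4−3) = (−2)·(−5)·(−4)·1 = −40 ≡ 12, so v_5 = 12^{−1} = 12 (mod 13).
  v = [4, 12, 12, 12, 12].
Step 2: syndromes of r = [5, 9, 2, 1, 11] (all sums mod 13).
  S_0 = Σ v_i r_i = 4·5 + 12·9 + 12·2 + 12·1 + 12·11 = 296 ≡ 10.
  S_1 = Σ v_i α_i r_i = 4·6·5 + 12·9·9 + 12·8·2 + 12·3·1 + 12·4·11 = 1848 ≡ 2.
  α_i^2 mod 13 = [10, 3, 12, 9, 3].
  S_2 = Σ v_i α_i^2 r_i = 4·10·5 + 12·3·9 + 12·12·2 + 12·9·1 + 12·3·11 = 1316 ≡ 3.
  S = (10, 2, 3) ≠ 0, so r is not a codeword (an error is present).
Step 3: locate the error. For a single error e at position i, S_ℓ = v_i·e·α_i^ℓ, so α_err = S_1/S_0.
  S_0^{−1} = 10^{−1} = 4 (mod 13), so α_err = 2·4 = 8 ≡ 8 = α_3. Error position i = 3.
  Consistency check: S_2/S_1 = 3·7 = 21 ≡ 8 = α_err ✓ (single-error assumption holds).
Step 4: error magnitude e = S_0/v_3 = S_0·∏_{j≠3}(α_3 − α_j) = 10·12 = 120 ≡ 3 (mod 13).
Step 5: correct position 3: c_3 = r_3 − e = 2 − 3 ≡ 12 (mod 13). Hence c = [5, 9, 12, 1, 11].
  Check: interpolating c through the α_i gives m(x) = 10 + 10·x (degree < 2) with m(α_i) = c_i for every i, so c is indeed a codeword.


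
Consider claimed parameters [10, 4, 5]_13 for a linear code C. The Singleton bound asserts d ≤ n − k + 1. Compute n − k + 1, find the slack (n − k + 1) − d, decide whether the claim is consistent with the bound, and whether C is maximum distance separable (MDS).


Singleton RHS = n − k + 1 = 7, slack = 2, bound satisfied, not MDS.

Singleton bound: d ≤ n − k + 1.
Here n = 10, k = 4, so n − k + 1 = 7.
Given d = 5, check d ≤ 7: YES.
Slack = (n − k + 1) − d = 2.
The code is NOT MDS (slack = 2 > 0).
Description: the claimed parameters are [10, 4, 5]_13; such a code would be non-MDS.


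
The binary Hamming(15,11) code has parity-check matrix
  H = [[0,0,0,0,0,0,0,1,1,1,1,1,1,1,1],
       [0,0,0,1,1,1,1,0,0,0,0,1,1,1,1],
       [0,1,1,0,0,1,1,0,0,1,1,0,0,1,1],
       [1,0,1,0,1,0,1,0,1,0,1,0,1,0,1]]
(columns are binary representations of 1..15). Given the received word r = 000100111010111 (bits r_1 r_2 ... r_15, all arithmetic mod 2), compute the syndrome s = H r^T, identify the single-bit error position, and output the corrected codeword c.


s = (0, 1, 0, 1)^T, error position = 5, corrected codeword c = 000110111010111

Compute s = H r^T mod 2 one row at a time:
  s_1 = 1 + 1 + 0 + 1 + 0 + 1 + 1 + 1 = 6 ≡ 0 (mod 2).
  s_2 = 1 + 0 + 0 + 1 + 0 + 1 + 1 + 1 = 5 ≡ 1 (mod 2).
  s_3 = 0 + 0 + 0 + 1 + 0 + 1 + 1 + 1 = 4 ≡ 0 (mod 2).
  s_4 = 0 + 0 + 0 + 1 + 1 + 1 + 1 + 1 = 5 ≡ 1 (mod 2).
s = (0, 1, 0, 1)^T — this equals column 5 of H (binary 0101), so error is at position 5.
Correct: flip bit 5 of r = 000100111010111 to get c = 000110111010111.


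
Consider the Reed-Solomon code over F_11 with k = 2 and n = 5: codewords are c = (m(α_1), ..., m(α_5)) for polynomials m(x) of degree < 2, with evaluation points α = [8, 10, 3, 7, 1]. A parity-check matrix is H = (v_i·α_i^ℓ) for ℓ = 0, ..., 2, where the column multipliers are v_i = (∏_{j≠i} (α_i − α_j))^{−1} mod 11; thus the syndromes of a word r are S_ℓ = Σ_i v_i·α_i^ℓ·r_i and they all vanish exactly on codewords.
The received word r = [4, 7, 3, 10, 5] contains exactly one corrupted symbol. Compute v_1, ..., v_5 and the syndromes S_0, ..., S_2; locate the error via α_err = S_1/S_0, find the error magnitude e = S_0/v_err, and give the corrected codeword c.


S = (4, 10, 3), error at position 1, error magnitude e = 6, c = [9, 7, 3, 10, 5].

Step 1: column multipliers v_i = (∏_{j≠i}(α_i − α_j))^{−1} mod 11.
  i = 1 (α = 8): (8−10)(8−3)(8−7)(8−1) = (−2)·5·1·7 = −70 ≡ 7, so v_1 = 7^{−1} = 8 (mod 11).
  i = 2 (α = 10): (10−8)(10−3)(10−7)(10−1) = 2·7·3·9 = 378 ≡ 4, so v_2 = 4^{−1} = 3 (mod 11).
  i = 3 (α = 3): (3−8)(3−10)(3−7)(3−1) = (−5)·(−7)·(−4)·2 = −280 ≡ 6, so v_3 = 6^{−1} = 2 (mod 11).
  i = 4 (α = 7): (7−8)(7−10)(7−3)(7−1) = (−1)·(−3)·4·6 = 72 ≡ 6, so v_4 = 6^{−1} = 2 (mod 11).
  i = 5 (α = 1): (1−8)(1−10)(1−3)(1−7) = (−7)·(−9)·(−2)·(−6) = 756 ≡ 8, so v_5 = 8^{−1} = 7 (mod 11).
  v = [8, 3, 2, 2, 7].
Step 2: syndromes of r = [4, 7, 3, 10, 5] (all sums mod 11).
  S_0 = Σ v_i r_i = 8·4 + 3·7 + 2·3 + 2·10 + 7·5 = 114 ≡ 4.
  S_1 = Σ v_i α_i r_i = 8·8·4 + 3·10·7 + 2·3·3 + 2·7·10 + 7·1·5 = 659 ≡ 10.
  α_i^2 mod 11 = [9, 1, 9, 5, 1].
  S_2 = Σ v_i α_i^2 r_i = 8·9·4 + 3·1·7 + 2·9·3 + 2·5·10 + 7·1·5 = 498 ≡ 3.
  S = (4, 10, 3) ≠ 0, so r is not a codeword (an error is present).
Step 3: locate the error. For a single error e at position i, S_ℓ = v_i·e·α_i^ℓ, so α_err = S_1/S_0.
  S_0^{−1} = 4^{−1} = 3 (mod 11), so α_err = 10·3 = 30 ≡ 8 = α_1. Error position i = 1.
  Consistency check: S_2/S_1 = 3·10 = 30 ≡ 8 = α_err ✓ (single-error assumption holds).
Step 4: error magnitude e = S_0/v_1 = S_0·∏_{j≠1}(α_1 − α_j) = 4·7 = 28 ≡ 6 (mod 11).
Step 5: correct position 1: c_1 = r_1 − e = 4 − 6 ≡ 9 (mod 11). Hence c = [9, 7, 3, 10, 5].
  Check: interpolating c through the α_i gives m(x) = 6 + 10·x (degree < 2) with m(α_i) = c_i for every i, so c is indeed a codeword.


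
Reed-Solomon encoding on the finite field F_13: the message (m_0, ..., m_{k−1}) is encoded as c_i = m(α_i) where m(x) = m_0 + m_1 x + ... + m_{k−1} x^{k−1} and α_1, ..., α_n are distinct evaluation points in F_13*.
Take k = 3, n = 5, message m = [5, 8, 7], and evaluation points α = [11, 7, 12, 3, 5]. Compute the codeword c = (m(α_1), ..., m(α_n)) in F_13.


c = [4, 1, 4, 1, 12]

Message polynomial: m(x) = 5 + 8·x + 7·x^2 (mod 13).
For each evaluation point α_i, compute m(α_i) mod 13:
  α_1 = 11: Horner steps 7 → 7 → 4, so m(11) = 4.
  α_2 = 7: Horner steps 7 → 5 → 1, so m(7) = 1.
  α_3 = 12: Horner steps 7 → 1 → 4, so m(12) = 4.
  α_4 = 3: Horner steps 7 → 3 → 1, so m(3) = 1.
  α_5 = 5: Horner steps 7 → 4 → 12, so m(5) = 12.
Codeword c = [4, 1, 4, 1, 12] ∈ F_13^5.


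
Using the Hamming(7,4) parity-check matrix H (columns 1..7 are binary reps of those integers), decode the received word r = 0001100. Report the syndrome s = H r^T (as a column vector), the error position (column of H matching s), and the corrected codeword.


s = (0, 0, 1)^T, error position = 1, corrected codeword c = 1001100

Compute s = H r^T mod 2 one row at a time:
  s_1 = 1 + 1 + 0 + 0 = 2 ≡ 0 (mod 2).
  s_2 = 0 + 0 + 0 + 0 = 0 ≡ 0 (mod 2).
  s_3 = 0 + 0 + 1 + 0 = 1 ≡ 1 (mod 2).
s = (0, 0, 1)^T — this equals column 1 of H (binary 001), so error is at position 1.
Correct: flip bit 1 of r = 0001100 to get c = 1001100.


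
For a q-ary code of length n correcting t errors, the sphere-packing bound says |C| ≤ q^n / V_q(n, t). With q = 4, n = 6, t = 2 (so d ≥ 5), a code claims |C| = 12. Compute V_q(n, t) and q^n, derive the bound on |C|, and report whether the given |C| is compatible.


V_q(n, t) = 154, q^n = 4096, Hamming bound = 26, |C| = 12 ≤ bound (satisfied).

Step 1: Compute V_q(n, t) = Σ_{j=0}^2 C(n, j) (q−1)^j.
  j = 0: C(6,0)·(3)^0 = 1·1 = 1.
  j = 1: C(6,1)·(3)^1 = 6·3 = 18.
  j = 2: C(6,2)·(3)^2 = 15·9 = 135.
  V_q(n, t) = 1 + 18 + 135 = 154.
Step 2: q^n = 4^6 = 4096.
Step 3: Hamming bound ⌊q^n / V_q(n,t)⌋ = ⌊4096/154⌋ = 26.
Step 4: Compare |C| = 12 to 26: satisfied.
The claimed |C| lies below the Hamming bound.


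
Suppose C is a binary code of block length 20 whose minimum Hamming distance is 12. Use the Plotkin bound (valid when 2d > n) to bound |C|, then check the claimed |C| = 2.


Plotkin bound M ≤ 6; given |C| = 2 ≤ bound (satisfied).

Check applicability: 2d = 24, n = 20.
2d − n = 4 > 0, so Plotkin applies.
Compute d/(2d−n) = 12/4 ≈ 3.0000.
⌊d/(2d−n)⌋ = 3.
Plotkin bound: M ≤ 2·3 = 6.
Given |C| = 2, check: satisfied.
This |C| is below the Plotkin bound.


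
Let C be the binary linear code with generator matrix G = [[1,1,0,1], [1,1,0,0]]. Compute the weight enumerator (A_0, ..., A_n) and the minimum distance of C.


Weight distribution: A_0 = 1, A_1 = 1, A_2 = 1, A_3 = 1. Minimum distance d = 1.

Enumerate all 2^2 = 4 messages m ∈ F_2^2.
For each, compute codeword c = mG in F_2^4, then tally its weight.
  m = 00 → c = 0000, weight = 0.
  m = 10 → c = 1101, weight = 3.
  m = 01 → c = 1100, weight = 2.
  m = 11 → c = 0001, weight = 1.
Tally weights:
  weight 0: 1 codewords.
  weight 1: 1 codewords.
  weight 2: 1 codewords.
  weight 3: 1 codewords.
Minimum distance d = smallest w > 0 with A_w > 0 = 1.
Sanity: Σ A_w = 4 = 2^2 = 4 ✓.


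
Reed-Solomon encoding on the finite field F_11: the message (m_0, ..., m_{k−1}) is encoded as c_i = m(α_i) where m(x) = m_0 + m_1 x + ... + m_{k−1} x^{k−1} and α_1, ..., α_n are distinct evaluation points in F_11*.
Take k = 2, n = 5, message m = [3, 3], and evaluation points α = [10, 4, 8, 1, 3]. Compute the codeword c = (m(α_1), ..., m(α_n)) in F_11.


c = [0, 4, 5, 6, 1]

Message polynomial: m(x) = 3 + 3·x (mod 11).
For each evaluation point α_i, compute m(α_i) mod 11:
  α_1 = 10: Horner steps 3 → 0, so m(10) = 0.
  α_2 = 4: Horner steps 3 → 4, so m(4) = 4.
  α_3 = 8: Horner steps 3 → 5, so m(8) = 5.
  α_4 = 1: Horner steps 3 → 6, so m(1) = 6.
  α_5 = 3: Horner steps 3 → 1, so m(3) = 1.
Codeword c = [0, 4, 5, 6, 1] ∈ F_11^5.


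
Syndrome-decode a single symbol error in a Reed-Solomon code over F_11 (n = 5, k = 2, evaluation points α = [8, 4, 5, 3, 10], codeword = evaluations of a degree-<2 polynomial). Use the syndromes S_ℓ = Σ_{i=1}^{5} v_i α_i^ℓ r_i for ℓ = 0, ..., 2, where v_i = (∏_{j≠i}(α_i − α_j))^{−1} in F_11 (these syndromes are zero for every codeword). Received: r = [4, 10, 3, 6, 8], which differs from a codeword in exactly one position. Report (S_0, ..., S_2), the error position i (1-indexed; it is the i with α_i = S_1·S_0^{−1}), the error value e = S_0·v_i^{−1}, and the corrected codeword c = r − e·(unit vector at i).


S = (9, 2, 9), error at position 5, error magnitude e = 7, c = [4, 10, 3, 6, 1].

Step 1: column multipliers v_i = (∏_{j≠i}(α_i − α_j))^{−1} mod 11.
  i = 1 (α = 8): (8−4)(8−5)(8−3)(8−10) = 4·3·5·(−2) = −120 ≡ 1, so v_1 = 1^{−1} = 1 (mod 11).
  i = 2 (α = 4): (4−8)(4−5)(4−3)(4−10) = (−4)·(−1)·1·(−6) = −24 ≡ 9, so v_2 = 9^{−1} = 5 (mod 11).
  i = 3 (α = 5): (5−8)(5−4)(5−3)(5−10) = (−3)·1·2·(−5) = 30 ≡ 8, so v_3 = 8^{−1} = 7 (mod 11).
  i = 4 (α = 3): (3−8)(3−4)(3−5)(3−10) = (−5)·(−1)·(−2)·(−7) = 70 ≡ 4, so v_4 = 4^{−1} = 3 (mod 11).
  i = 5 (α = 10): (10−8)(10−4)(10−5)(10−3) = 2·6·5·7 = 420 ≡ 2, so v_5 = 2^{−1} = 6 (mod 11).
  v = [1, 5, 7, 3, 6].
Step 2: syndromes of r = [4, 10, 3, 6, 8] (all sums mod 11).
  S_0 = Σ v_i r_i = 1·4 + 5·10 + 7·3 + 3·6 + 6·8 = 141 ≡ 9.
  S_1 = Σ v_i α_i r_i = 1·8·4 + 5·4·10 + 7·5·3 + 3·3·6 + 6·10·8 = 871 ≡ 2.
  α_i^2 mod 11 = [9, 5, 3, 9, 1].
  S_2 = Σ v_i α_i^2 r_i = 1·9·4 + 5·5·10 + 7·3·3 + 3·9·6 + 6·1·8 = 559 ≡ 9.
  S = (9, 2, 9) ≠ 0, so r is not a codeword (an error is present).
Step 3: locate the error. For a single error e at position i, S_ℓ = v_i·e·α_i^ℓ, so α_err = S_1/S_0.
  S_0^{−1} = 9^{−1} = 5 (mod 11), so α_err = 2·5 = 10 ≡ 10 = α_5. Error position i = 5.
  Consistency check: S_2/S_1 = 9·6 = 54 ≡ 10 = α_err ✓ (single-error assumption holds).
Step 4: error magnitude e = S_0/v_5 = S_0·∏_{j≠5}(α_5 − α_j) = 9·2 = 18 ≡ 7 (mod 11).
Step 5: correct position 5: c_5 = r_5 − e = 8 − 7 ≡ 1 (mod 11). Hence c = [4, 10, 3, 6, 1].
  Check: interpolating c through the α_i gives m(x) = 5 + 4·x (degree < 2) with m(α_i) = c_i for every i, so c is indeed a codeword.


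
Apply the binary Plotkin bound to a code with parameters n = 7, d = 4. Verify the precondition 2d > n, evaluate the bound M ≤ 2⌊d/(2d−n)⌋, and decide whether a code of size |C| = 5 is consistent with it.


Plotkin bound M ≤ 8; given |C| = 5 ≤ bound (satisfied).

Check applicability: 2d = 8, n = 7.
2d − n = 1 > 0, so Plotkin applies.
Compute d/(2d−n) = 4/1 ≈ 4.0000.
⌊d/(2d−n)⌋ = 4.
Plotkin bound: M ≤ 2·4 = 8.
Given |C| = 5, check: satisfied.
This |C| is below the Plotkin bound.


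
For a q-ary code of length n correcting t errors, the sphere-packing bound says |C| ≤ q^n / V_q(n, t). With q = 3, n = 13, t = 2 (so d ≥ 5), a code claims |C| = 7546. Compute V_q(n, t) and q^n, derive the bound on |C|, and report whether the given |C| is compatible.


V_q(n, t) = 339, q^n = 1594323, Hamming bound = 4703, |C| = 7546 > bound (violated).

Step 1: Compute V_q(n, t) = Σ_{j=0}^2 C(n, j) (q−1)^j.
  j = 0: C(13,0)·(2)^0 = 1·1 = 1.
  j = 1: C(13,1)·(2)^1 = 13·2 = 26.
  j = 2: C(13,2)·(2)^2 = 78·4 = 312.
  V_q(n, t) = 1 + 26 + 312 = 339.
Step 2: q^n = 3^13 = 1594323.
Step 3: Hamming bound ⌊q^n / V_q(n,t)⌋ = ⌊1594323/339⌋ = 4703.
Step 4: Compare |C| = 7546 to 4703: violated.
The claimed |C| lies above the Hamming bound, so no 3-ary code of length 13 with d ≥ 5 can have 7546 codewords.


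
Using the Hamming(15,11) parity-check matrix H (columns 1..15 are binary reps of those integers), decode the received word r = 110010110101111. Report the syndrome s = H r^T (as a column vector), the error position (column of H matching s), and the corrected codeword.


s = (0, 0, 1, 1)^T, error position = 3, corrected codeword c = 111010110101111

Compute s = H r^T mod 2 one row at a time:
  s_1 = 1 + 0 + 1 + 0 + 1 + 1 + 1 + 1 = 6 ≡ 0 (mod 2).
  s_2 = 0 + 1 + 0 + 1 + 1 + 1 + 1 + 1 = 6 ≡ 0 (mod 2).
  s_3 = 1 + 0 + 0 + 1 + 1 + 0 + 1 + 1 = 5 ≡ 1 (mod 2).
  s_4 = 1 + 0 + 1 + 1 + 0 + 0 + 1 + 1 = 5 ≡ 1 (mod 2).
s = (0, 0, 1, 1)^T — this equals column 3 of H (binary 0011), so error is at position 3.
Correct: flip bit 3 of r = 110010110101111 to get c = 111010110101111.


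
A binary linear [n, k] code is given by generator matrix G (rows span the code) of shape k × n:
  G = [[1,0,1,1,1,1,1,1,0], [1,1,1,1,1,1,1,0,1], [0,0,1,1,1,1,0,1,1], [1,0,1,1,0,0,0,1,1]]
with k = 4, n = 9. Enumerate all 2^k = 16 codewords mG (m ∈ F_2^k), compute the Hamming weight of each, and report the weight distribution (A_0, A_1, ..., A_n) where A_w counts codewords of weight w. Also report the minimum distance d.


Weight distribution: A_0 = 1, A_3 = 3, A_4 = 4, A_5 = 4, A_6 = 2, A_7 = 1, A_8 = 1. Minimum distance d = 3.

Enumerate all 2^4 = 16 messages m ∈ F_2^4.
For each, compute codeword c = mG in F_2^9, then tally its weight.
  m = 0000 → c = 000000000, weight = 0.
  m = 1000 → c = 101111110, weight = 7.
  m = 0100 → c = 111111101, weight = 8.
  m = 1100 → c = 010000011, weight = 3.
  m = 0010 → c = 001111011, weight = 6.
  m = 1010 → c = 100000101, weight = 3.
  m = 0110 → c = 110000110, weight = 4.
  m = 1110 → c = 011111000, weight = 5.
  m = 0001 → c = 101100011, weight = 5.
  m = 1001 → c = 000011101, weight = 4.
  m = 0101 → c = 010011110, weight = 5.
  m = 1101 → c = 111100000, weight = 4.
  m = 0011 → c = 100011000, weight = 3.
  m = 1011 → c = 001100110, weight = 4.
  m = 0111 → c = 011100101, weight = 5.
  m = 1111 → c = 110011011, weight = 6.
Tally weights:
  weight 0: 1 codewords.
  weight 3: 3 codewords.
  weight 4: 4 codewords.
  weight 5: 4 codewords.
  weight 6: 2 codewords.
  weight 7: 1 codewords.
  weight 8: 1 codewords.
Minimum distance d = smallest w > 0 with A_w > 0 = 3.
Sanity: Σ A_w = 16 = 2^4 = 16 ✓.


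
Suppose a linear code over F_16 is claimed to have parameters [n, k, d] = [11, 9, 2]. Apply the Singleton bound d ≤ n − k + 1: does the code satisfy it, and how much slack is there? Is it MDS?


Singleton RHS = n − k + 1 = 3, slack = 1, bound satisfied, not MDS.

Singleton bound: d ≤ n − k + 1.
Here n = 11, k = 9, so n − k + 1 = 3.
Given d = 2, check d ≤ 3: YES.
Slack = (n − k + 1) − d = 1.
The code is NOT MDS (slack = 1 > 0).
Description: the claimed parameters are [11, 9, 2]_16; such a code would be non-MDS.


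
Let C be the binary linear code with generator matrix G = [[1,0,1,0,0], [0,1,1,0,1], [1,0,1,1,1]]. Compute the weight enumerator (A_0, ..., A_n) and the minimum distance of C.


Weight distribution: A_0 = 1, A_2 = 2, A_3 = 4, A_4 = 1. Minimum distance d = 2.

Enumerate all 2^3 = 8 messages m ∈ F_2^3.
For each, compute codeword c = mG in F_2^5, then tally its weight.
  m = 000 → c = 00000, weight = 0.
  m = 100 → c = 10100, weight = 2.
  m = 010 → c = 01101, weight = 3.
  m = 110 → c = 11001, weight = 3.
  m = 001 → c = 10111, weight = 4.
  m = 101 → c = 00011, weight = 2.
  m = 011 → c = 11010, weight = 3.
  m = 111 → c = 01110, weight = 3.
Tally weights:
  weight 0: 1 codewords.
  weight 2: 2 codewords.
  weight 3: 4 codewords.
  weight 4: 1 codewords.
Minimum distance d = smallest w > 0 with A_w > 0 = 2.
Sanity: Σ A_w = 8 = 2^3 = 8 ✓.


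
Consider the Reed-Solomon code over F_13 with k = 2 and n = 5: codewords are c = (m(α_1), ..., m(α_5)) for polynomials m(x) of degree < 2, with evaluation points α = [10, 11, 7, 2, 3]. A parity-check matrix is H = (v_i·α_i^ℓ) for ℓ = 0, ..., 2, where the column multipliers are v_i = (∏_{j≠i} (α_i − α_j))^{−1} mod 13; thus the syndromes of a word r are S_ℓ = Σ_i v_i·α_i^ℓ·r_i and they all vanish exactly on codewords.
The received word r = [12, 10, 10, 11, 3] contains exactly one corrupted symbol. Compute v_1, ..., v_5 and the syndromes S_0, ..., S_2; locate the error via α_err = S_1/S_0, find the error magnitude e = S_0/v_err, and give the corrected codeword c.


S = (3, 7, 12), error at position 2, error magnitude e = 6, c = [12, 4, 10, 11, 3].

Step 1: column multipliers v_i = (∏_{j≠i}(α_i − α_j))^{−1} mod 13.
  i = 1 (α = 10): (10−11)(10−7)(10−2)(10−3) = (−1)·3·8·7 = −168 ≡ 1, so v_1 = 1^{−1} = 1 (mod 13).
  i = 2 (α = 11): (11−10)(11−7)(11−2)(11−3) = 1·4·9·8 = 288 ≡ 2, so v_2 = 2^{−1} = 7 (mod 13).
  i = 3 (α = 7): (7−10)(7−11)(7−2)(7−3) = (−3)·(−4)·5·4 = 240 ≡ 6, so v_3 = 6^{−1} = 11 (mod 13).
  i = 4 (α = 2): (2−10)(2−11)(2−7)(2−3) = (−8)·(−9)·(−5)·(−1) = 360 ≡ 9, so v_4 = 9^{−1} = 3 (mod 13).
  i = 5 (α = 3): (3−10)(3−11)(3−7)(3−2) = (−7)·(−8)·(−4)·1 = −224 ≡ 10, so v_5 = 10^{−1} = 4 (mod 13).
  v = [1, 7, 11, 3, 4].
Step 2: syndromes of r = [12, 10, 10, 11, 3] (all sums mod 13).
  S_0 = Σ v_i r_i = 1·12 + 7·10 + 11·10 + 3·11 + 4·3 = 237 ≡ 3.
  S_1 = Σ v_i α_i r_i = 1·10·12 + 7·11·10 + 11·7·10 + 3·2·11 + 4·3·3 = 1762 ≡ 7.
  α_i^2 mod 13 = [9, 4, 10, 4, 9].
  S_2 = Σ v_i α_i^2 r_i = 1·9·12 + 7·4·10 + 11·10·10 + 3·4·11 + 4·9·3 = 1728 ≡ 12.
  S = (3, 7, 12) ≠ 0, so r is not a codeword (an error is present).
Step 3: locate the error. For a single error e at position i, S_ℓ = v_i·e·α_i^ℓ, so α_err = S_1/S_0.
  S_0^{−1} = 3^{−1} = 9 (mod 13), so α_err = 7·9 = 63 ≡ 11 = α_2. Error position i = 2.
  Consistency check: S_2/S_1 = 12·2 = 24 ≡ 11 = α_err ✓ (single-error assumption holds).
Step 4: error magnitude e = S_0/v_2 = S_0·∏_{j≠2}(α_2 − α_j) = 3·2 = 6 ≡ 6 (mod 13).
Step 5: correct position 2: c_2 = r_2 − e = 10 − 6 ≡ 4 (mod 13). Hence c = [12, 4, 10, 11, 3].
  Check: interpolating c through the α_i gives m(x) = 1 + 5·x (degree < 2) with m(α_i) = c_i for every i, so c is indeed a codeword.


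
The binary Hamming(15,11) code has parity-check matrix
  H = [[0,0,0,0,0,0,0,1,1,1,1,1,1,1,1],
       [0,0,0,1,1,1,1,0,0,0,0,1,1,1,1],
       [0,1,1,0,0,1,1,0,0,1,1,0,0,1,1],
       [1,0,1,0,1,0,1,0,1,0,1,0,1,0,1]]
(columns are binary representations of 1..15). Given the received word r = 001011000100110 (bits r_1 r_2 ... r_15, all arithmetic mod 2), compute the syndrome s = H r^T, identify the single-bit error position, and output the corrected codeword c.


s = (1, 0, 0, 1)^T, error position = 9, corrected codeword c = 001011001100110

Compute s = H r^T mod 2 one row at a time:
  s_1 = 0 + 0 + 1 + 0 + 0 + 1 + 1 + 0 = 3 ≡ 1 (mod 2).
  s_2 = 0 + 1 + 1 + 0 + 0 + 1 + 1 + 0 = 4 ≡ 0 (mod 2).
  s_3 = 0 + 1 + 1 + 0 + 1 + 0 + 1 + 0 = 4 ≡ 0 (mod 2).
  s_4 = 0 + 1 + 1 + 0 + 0 + 0 + 1 + 0 = 3 ≡ 1 (mod 2).
s = (1, 0, 0, 1)^T — this equals column 9 of H (binary 1001), so error is at position 9.
Correct: flip bit 9 of r = 001011000100110 to get c = 001011001100110.


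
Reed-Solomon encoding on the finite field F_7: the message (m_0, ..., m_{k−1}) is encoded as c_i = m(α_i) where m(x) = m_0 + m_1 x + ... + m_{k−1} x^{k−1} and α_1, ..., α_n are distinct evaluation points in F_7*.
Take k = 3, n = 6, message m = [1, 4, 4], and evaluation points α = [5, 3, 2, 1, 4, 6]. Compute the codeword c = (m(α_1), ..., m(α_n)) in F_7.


c = [2, 0, 4, 2, 4, 1]

Message polynomial: m(x) = 1 + 4·x + 4·x^2 (mod 7).
For each evaluation point α_i, compute m(α_i) mod 7:
  α_1 = 5: Horner steps 4 → 3 → 2, so m(5) = 2.
  α_2 = 3: Horner steps 4 → 2 → 0, so m(3) = 0.
  α_3 = 2: Horner steps 4 → 5 → 4, so m(2) = 4.
  α_4 = 1: Horner steps 4 → 1 → 2, so m(1) = 2.
  α_5 = 4: Horner steps 4 → 6 → 4, so m(4) = 4.
  α_6 = 6: Horner steps 4 → 0 → 1, so m(6) = 1.
Codeword c = [2, 0, 4, 2, 4, 1] ∈ F_7^6.


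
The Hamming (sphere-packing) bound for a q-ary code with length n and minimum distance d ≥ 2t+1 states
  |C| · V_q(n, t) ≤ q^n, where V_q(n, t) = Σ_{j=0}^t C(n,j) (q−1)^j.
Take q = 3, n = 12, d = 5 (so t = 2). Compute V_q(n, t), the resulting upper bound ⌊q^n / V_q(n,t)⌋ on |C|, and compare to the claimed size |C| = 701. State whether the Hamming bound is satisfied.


V_q(n, t) = 289, q^n = 531441, Hamming bound = 1838, |C| = 701 ≤ bound (satisfied).

Step 1: Compute V_q(n, t) = Σ_{j=0}^2 C(n, j) (q−1)^j.
  j = 0: C(12,0)·(2)^0 = 1·1 = 1.
  j = 1: C(12,1)·(2)^1 = 12·2 = 24.
  j = 2: C(12,2)·(2)^2 = 66·4 = 264.
  V_q(n, t) = 1 + 24 + 264 = 289.
Step 2: q^n = 3^12 = 531441.
Step 3: Hamming bound ⌊q^n / V_q(n,t)⌋ = ⌊531441/289⌋ = 1838.
Step 4: Compare |C| = 701 to 1838: satisfied.
The claimed |C| lies below the Hamming bound.


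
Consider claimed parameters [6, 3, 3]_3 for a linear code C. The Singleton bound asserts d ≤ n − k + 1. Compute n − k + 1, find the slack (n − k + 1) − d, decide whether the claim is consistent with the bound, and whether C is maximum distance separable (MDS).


Singleton RHS = n − k + 1 = 4, slack = 1, bound satisfied, not MDS.

Singleton bound: d ≤ n − k + 1.
Here n = 6, k = 3, so n − k + 1 = 4.
Given d = 3, check d ≤ 4: YES.
Slack = (n − k + 1) − d = 1.
The code is NOT MDS (slack = 1 > 0).
Description: the claimed parameters are [6, 3, 3]_3; such a code would be non-MDS.


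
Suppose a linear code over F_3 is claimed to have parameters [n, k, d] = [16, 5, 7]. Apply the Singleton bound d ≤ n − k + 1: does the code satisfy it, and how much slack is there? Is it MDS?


Singleton RHS = n − k + 1 = 12, slack = 5, bound satisfied, not MDS.

Singleton bound: d ≤ n − k + 1.
Here n = 16, k = 5, so n − k + 1 = 12.
Given d = 7, check d ≤ 12: YES.
Slack = (n − k + 1) − d = 5.
The code is NOT MDS (slack = 5 > 0).
Description: the claimed parameters are [16, 5, 7]_3; such a code would be non-MDS.


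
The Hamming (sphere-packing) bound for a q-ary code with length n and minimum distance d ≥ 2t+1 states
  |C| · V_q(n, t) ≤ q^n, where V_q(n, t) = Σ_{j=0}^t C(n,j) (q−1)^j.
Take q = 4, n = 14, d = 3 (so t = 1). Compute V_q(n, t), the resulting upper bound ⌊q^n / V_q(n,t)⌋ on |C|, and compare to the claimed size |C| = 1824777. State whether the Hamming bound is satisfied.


V_q(n, t) = 43, q^n = 268435456, Hamming bound = 6242685, |C| = 1824777 ≤ bound (satisfied).

Step 1: Compute V_q(n, t) = Σ_{j=0}^1 C(n, j) (q−1)^j.
  j = 0: C(14,0)·(3)^0 = 1·1 = 1.
  j = 1: C(14,1)·(3)^1 = 14·3 = 42.
  V_q(n, t) = 1 + 42 = 43.
Step 2: q^n = 4^14 = 268435456.
Step 3: Hamming bound ⌊q^n / V_q(n,t)⌋ = ⌊268435456/43⌋ = 6242685.
Step 4: Compare |C| = 1824777 to 6242685: satisfied.
The claimed |C| lies below the Hamming bound.


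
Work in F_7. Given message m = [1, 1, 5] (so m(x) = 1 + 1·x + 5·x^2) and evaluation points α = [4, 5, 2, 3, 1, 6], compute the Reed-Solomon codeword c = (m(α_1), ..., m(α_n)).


c = [1, 5, 2, 0, 0, 5]

Message polynomial: m(x) = 1 + 1·x + 5·x^2 (mod 7).
For each evaluation point α_i, compute m(α_i) mod 7:
  α_1 = 4: Horner steps 5 → 0 → 1, so m(4) = 1.
  α_2 = 5: Horner steps 5 → 5 → 5, so m(5) = 5.
  α_3 = 2: Horner steps 5 → 4 → 2, so m(2) = 2.
  α_4 = 3: Horner steps 5 → 2 → 0, so m(3) = 0.
  α_5 = 1: Horner steps 5 → 6 → 0, so m(1) = 0.
  α_6 = 6: Horner steps 5 → 3 → 5, so m(6) = 5.
Codeword c = [1, 5, 2, 0, 0, 5] ∈ F_7^6.


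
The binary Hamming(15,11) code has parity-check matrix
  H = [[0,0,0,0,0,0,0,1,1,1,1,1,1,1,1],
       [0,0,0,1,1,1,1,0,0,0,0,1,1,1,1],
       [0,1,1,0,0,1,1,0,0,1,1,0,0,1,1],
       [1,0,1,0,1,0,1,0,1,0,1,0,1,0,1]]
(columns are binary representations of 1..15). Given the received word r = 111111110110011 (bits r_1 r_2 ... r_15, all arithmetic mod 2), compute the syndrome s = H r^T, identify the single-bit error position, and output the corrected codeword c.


s = (1, 0, 0, 0)^T, error position = 8, corrected codeword c = 111111100110011

Compute s = H r^T mod 2 one row at a time:
  s_1 = 1 + 0 + 1 + 1 + 0 + 0 + 1 + 1 = 5 ≡ 1 (mod 2).
  s_2 = 1 + 1 + 1 + 1 + 0 + 0 + 1 + 1 = 6 ≡ 0 (mod 2).
  s_3 = 1 + 1 + 1 + 1 + 1 + 1 + 1 + 1 = 8 ≡ 0 (mod 2).
  s_4 = 1 + 1 + 1 + 1 + 0 + 1 + 0 + 1 = 6 ≡ 0 (mod 2).
s = (1, 0, 0, 0)^T — this equals column 8 of H (binary 1000), so error is at position 8.
Correct: flip bit 8 of r = 111111110110011 to get c = 111111100110011.


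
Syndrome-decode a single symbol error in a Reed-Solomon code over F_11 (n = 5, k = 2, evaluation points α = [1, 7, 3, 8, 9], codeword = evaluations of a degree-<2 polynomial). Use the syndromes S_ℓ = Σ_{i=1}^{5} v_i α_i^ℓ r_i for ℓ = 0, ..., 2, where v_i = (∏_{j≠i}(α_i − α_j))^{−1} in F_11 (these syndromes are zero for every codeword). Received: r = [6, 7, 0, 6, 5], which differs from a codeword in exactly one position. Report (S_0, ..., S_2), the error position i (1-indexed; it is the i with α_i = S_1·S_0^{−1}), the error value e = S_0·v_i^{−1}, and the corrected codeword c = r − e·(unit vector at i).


S = (4, 4, 4), error at position 1, error magnitude e = 4, c = [2, 7, 0, 6, 5].

Step 1: column multipliers v_i = (∏_{j≠i}(α_i − α_j))^{−1} mod 11.
  i = 1 (α = 1): (1−7)(1−3)(1−8)(1−9) = (−6)·(−2)·(−7)·(−8) = 672 ≡ 1, so v_1 = 1^{−1} = 1 (mod 11).
  i = 2 (α = 7): (7−1)(7−3)(7−8)(7−9) = 6·4·(−1)·(−2) = 48 ≡ 4, so v_2 = 4^{−1} = 3 (mod 11).
  i = 3 (α = 3): (3−1)(3−7)(3−8)(3−9) = 2·(−4)·(−5)·(−6) = −240 ≡ 2, so v_3 = 2^{−1} = 6 (mod 11).
  i = 4 (α = 8): (8−1)(8−7)(8−3)(8−9) = 7·1·5·(−1) = −35 ≡ 9, so v_4 = 9^{−1} = 5 (mod 11).
  i = 5 (α = 9): (9−1)(9−7)(9−3)(9−8) = 8·2·6·1 = 96 ≡ 8, so v_5 = 8^{−1} = 7 (mod 11).
  v = [1, 3, 6, 5, 7].
Step 2: syndromes of r = [6, 7, 0, 6, 5] (all sums mod 11).
  S_0 = Σ v_i r_i = 1·6 + 3·7 + 6·0 + 5·6 + 7·5 = 92 ≡ 4.
  S_1 = Σ v_i α_i r_i = 1·1·6 + 3·7·7 + 6·3·0 + 5·8·6 + 7·9·5 = 708 ≡ 4.
  α_i^2 mod 11 = [1, 5, 9, 9, 4].
  S_2 = Σ v_i α_i^2 r_i = 1·1·6 + 3·5·7 + 6·9·0 + 5·9·6 + 7·4·5 = 521 ≡ 4.
  S = (4, 4, 4) ≠ 0, so r is not a codeword (an error is present).
Step 3: locate the error. For a single error e at position i, S_ℓ = v_i·e·α_i^ℓ, so α_err = S_1/S_0.
  S_0^{−1} = 4^{−1} = 3 (mod 11), so α_err = 4·3 = 12 ≡ 1 = α_1. Error position i = 1.
  Consistency check: S_2/S_1 = 4·3 = 12 ≡ 1 = α_err ✓ (single-error assumption holds).
Step 4: error magnitude e = S_0/v_1 = S_0·∏_{j≠1}(α_1 − α_j) = 4·1 = 4 ≡ 4 (mod 11).
Step 5: correct position 1: c_1 = r_1 − e = 6 − 4 ≡ 2 (mod 11). Hence c = [2, 7, 0, 6, 5].
  Check: interpolating c through the α_i gives m(x) = 3 + 10·x (degree < 2) with m(α_i) = c_i for every i, so c is indeed a codeword.


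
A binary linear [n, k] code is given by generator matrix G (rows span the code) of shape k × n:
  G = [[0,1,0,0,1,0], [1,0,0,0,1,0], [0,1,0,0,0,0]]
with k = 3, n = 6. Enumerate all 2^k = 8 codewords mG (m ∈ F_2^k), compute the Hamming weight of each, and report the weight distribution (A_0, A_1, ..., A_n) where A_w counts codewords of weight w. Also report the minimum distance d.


Weight distribution: A_0 = 1, A_1 = 3, A_2 = 3, A_3 = 1. Minimum distance d = 1.

Enumerate all 2^3 = 8 messages m ∈ F_2^3.
For each, compute codeword c = mG in F_2^6, then tally its weight.
  m = 000 → c = 000000, weight = 0.
  m = 100 → c = 010010, weight = 2.
  m = 010 → c = 100010, weight = 2.
  m = 110 → c = 110000, weight = 2.
  m = 001 → c = 010000, weight = 1.
  m = 101 → c = 000010, weight = 1.
  m = 011 → c = 110010, weight = 3.
  m = 111 → c = 100000, weight = 1.
Tally weights:
  weight 0: 1 codewords.
  weight 1: 3 codewords.
  weight 2: 3 codewords.
  weight 3: 1 codewords.
Minimum distance d = smallest w > 0 with A_w > 0 = 1.
Sanity: Σ A_w = 8 = 2^3 = 8 ✓.


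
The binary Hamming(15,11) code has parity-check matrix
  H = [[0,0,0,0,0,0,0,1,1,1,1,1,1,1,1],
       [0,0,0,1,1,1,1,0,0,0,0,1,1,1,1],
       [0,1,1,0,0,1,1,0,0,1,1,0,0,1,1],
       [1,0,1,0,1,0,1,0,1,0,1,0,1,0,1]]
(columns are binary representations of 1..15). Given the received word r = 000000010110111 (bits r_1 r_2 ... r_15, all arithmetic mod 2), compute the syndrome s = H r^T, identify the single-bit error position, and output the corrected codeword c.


s = (0, 1, 0, 1)^T, error position = 5, corrected codeword c = 000010010110111

Compute s = H r^T mod 2 one row at a time:
  s_1 = 1 + 0 + 1 + 1 + 0 + 1 + 1 + 1 = 6 ≡ 0 (mod 2).
  s_2 = 0 + 0 + 0 + 0 + 0 + 1 + 1 + 1 = 3 ≡ 1 (mod 2).
  s_3 = 0 + 0 + 0 + 0 + 1 + 1 + 1 + 1 = 4 ≡ 0 (mod 2).
  s_4 = 0 + 0 + 0 + 0 + 0 + 1 + 1 + 1 = 3 ≡ 1 (mod 2).
s = (0, 1, 0, 1)^T — this equals column 5 of H (binary 0101), so error is at position 5.
Correct: flip bit 5 of r = 000000010110111 to get c = 000010010110111.


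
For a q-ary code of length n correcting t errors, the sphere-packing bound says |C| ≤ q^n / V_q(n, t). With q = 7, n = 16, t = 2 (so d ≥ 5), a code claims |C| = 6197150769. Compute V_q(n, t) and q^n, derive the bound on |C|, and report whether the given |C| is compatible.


V_q(n, t) = 4417, q^n = 33232930569601, Hamming bound = 7523869270, |C| = 6197150769 ≤ bound (satisfied).

Step 1: Compute V_q(n, t) = Σ_{j=0}^2 C(n, j) (q−1)^j.
  j = 0: C(16,0)·(6)^0 = 1·1 = 1.
  j = 1: C(16,1)·(6)^1 = 16·6 = 96.
  j = 2: C(16,2)·(6)^2 = 120·36 = 4320.
  V_q(n, t) = 1 + 96 + 4320 = 4417.
Step 2: q^n = 7^16 = 33232930569601.
Step 3: Hamming bound ⌊q^n / V_q(n,t)⌋ = ⌊33232930569601/4417⌋ = 7523869270.
Step 4: Compare |C| = 6197150769 to 7523869270: satisfied.
The claimed |C| lies below the Hamming bound.


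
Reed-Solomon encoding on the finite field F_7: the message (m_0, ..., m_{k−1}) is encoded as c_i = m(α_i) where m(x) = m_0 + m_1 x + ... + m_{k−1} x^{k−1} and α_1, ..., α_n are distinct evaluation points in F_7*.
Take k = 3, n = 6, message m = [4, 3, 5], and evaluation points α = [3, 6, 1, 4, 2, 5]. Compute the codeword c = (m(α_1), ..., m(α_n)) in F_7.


c = [2, 6, 5, 5, 2, 4]

Message polynomial: m(x) = 4 + 3·x + 5·x^2 (mod 7).
For each evaluation point α_i, compute m(α_i) mod 7:
  α_1 = 3: Horner steps 5 → 4 → 2, so m(3) = 2.
  α_2 = 6: Horner steps 5 → 5 → 6, so m(6) = 6.
  α_3 = 1: Horner steps 5 → 1 → 5, so m(1) = 5.
  α_4 = 4: Horner steps 5 → 2 → 5, so m(4) = 5.
  α_5 = 2: Horner steps 5 → 6 → 2, so m(2) = 2.
  α_6 = 5: Horner steps 5 → 0 → 4, so m(5) = 4.
Codeword c = [2, 6, 5, 5, 2, 4] ∈ F_7^6.
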